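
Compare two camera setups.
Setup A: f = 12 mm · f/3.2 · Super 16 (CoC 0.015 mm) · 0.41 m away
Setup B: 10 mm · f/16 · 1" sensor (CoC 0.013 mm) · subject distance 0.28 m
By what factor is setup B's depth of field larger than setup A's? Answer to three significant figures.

Setup A: H = 12²/(3.2×0.015) + 12 ≈ 3012.0 mm; DoF = Df − Dn = 472.71 − 361.98 ≈ 110.73 mm.
Setup B: H = 10²/(16×0.013) + 10 ≈ 490.8 mm; DoF = Df − Dn = 638.69 − 179.30 ≈ 459.39 mm.
Ratio = 459.39 / 110.73 ≈ 4.15.

4.15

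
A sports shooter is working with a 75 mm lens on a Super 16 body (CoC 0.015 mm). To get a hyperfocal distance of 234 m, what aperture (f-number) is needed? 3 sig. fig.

f/1.60

Rearrange H = f²/(N·c) + f for N: N = f² / ((H − f)·c).
N = 75² / ((234000 − 75) × 0.015) = 5625 / 3509 ≈ 1.60.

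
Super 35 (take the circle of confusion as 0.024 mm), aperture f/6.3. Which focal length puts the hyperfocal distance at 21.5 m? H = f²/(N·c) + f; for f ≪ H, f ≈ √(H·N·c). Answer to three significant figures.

56.9 mm

From H = f²/(N·c) + f, with f ≪ H: f ≈ √(H·N·c) = √(21500 × 6.3 × 0.024) = √3250.8 ≈ 57.02 mm.
Exact: f² + N·c·f − N·c·H = 0 ⇒ f = (−N·c + √((N·c)² + 4·N·c·H))/2 = (−0.1512 + √13003)/2 ≈ 56.940 mm ≈ 56.9 mm.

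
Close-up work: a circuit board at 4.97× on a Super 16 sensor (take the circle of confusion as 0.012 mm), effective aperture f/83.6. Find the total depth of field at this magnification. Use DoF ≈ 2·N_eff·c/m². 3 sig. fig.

At magnification m, DoF ≈ 2·N_eff·c/m² = 2 × 83.6 × 0.012 / 4.97² = 2.006 / 24.7 ≈ 0.0812 mm.

0.0812 mm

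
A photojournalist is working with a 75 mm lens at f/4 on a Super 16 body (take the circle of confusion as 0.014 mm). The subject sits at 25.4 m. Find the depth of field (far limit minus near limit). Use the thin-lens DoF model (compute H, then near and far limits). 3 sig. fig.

13.7 m

Hyperfocal distance H = f²/(N·c) + f = 75²/(4 × 0.014) + 75 = 5625/0.056 + 75 ≈ 100521.4 mm ≈ 100.5 m.
Near limit Dn = s·(H − f)/(H + s − 2f) = 25400 × (100521.4 − 75) / (100521.4 + 25400 − 2 × 75) = 25400 × 100446.4 / 125771.4 ≈ 20286 mm.
Far limit Df = s·(H − f)/(H − s) = 25400 × (100521.4 − 75) / (100521.4 − 25400) = 25400 × 100446.4 / 75121.4 ≈ 33963 mm.
Depth of field = Df − Dn = 33963 − 20286 ≈ 13677 mm ≈ 13.7 m.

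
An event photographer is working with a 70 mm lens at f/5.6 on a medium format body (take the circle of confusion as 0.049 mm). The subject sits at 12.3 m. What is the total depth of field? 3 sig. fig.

31.7 m

Hyperfocal distance H = f²/(N·c) + f = 70²/(5.6 × 0.049) + 70 = 4900/0.2744 + 70 ≈ 17927.1 mm ≈ 17.93 m.
Near limit Dn = s·(H − f)/(H + s − 2f) = 12300 × (17927.1 − 70) / (17927.1 + 12300 − 2 × 70) = 12300 × 17857.1 / 30087.1 ≈ 7300 mm.
Far limit Df = s·(H − f)/(H − s) = 12300 × (17927.1 − 70) / (17927.1 − 12300) = 12300 × 17857.1 / 5627.1 ≈ 39033 mm.
Depth of field = Df − Dn = 39033 − 7300 ≈ 31733 mm ≈ 31.7 m.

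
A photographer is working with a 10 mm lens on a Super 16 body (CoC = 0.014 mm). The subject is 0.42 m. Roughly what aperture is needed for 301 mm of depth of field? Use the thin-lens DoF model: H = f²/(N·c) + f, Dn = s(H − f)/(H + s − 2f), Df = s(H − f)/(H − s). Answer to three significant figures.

Write h = H − f = f²/(N·c). The thin-lens limits are Dn = s·h/(h + (s−f)) and Df = s·h/(h − (s−f)), so DoF = Df − Dn = 2·s·(s−f)·h / (h² − (s−f)²).
That is a quadratic in h: DoF·h² − 2·s·(s−f)·h − DoF·(s−f)² = 0 ⇒ h = (s−f)·(s + √(s² + DoF²)) / DoF = 410 × (420 + √(420² + 301²)) / 301 = 410 × (420 + 516.721) / 301 ≈ 1275.9 mm.
Then N = f²/(c·h) = 10² / (0.014 × 1275.9) = 100 / 17.863 ≈ 5.60.

f/5.60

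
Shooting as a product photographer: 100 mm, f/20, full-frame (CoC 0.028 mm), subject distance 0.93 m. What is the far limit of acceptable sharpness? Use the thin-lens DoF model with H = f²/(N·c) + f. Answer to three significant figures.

Hyperfocal distance H = f²/(N·c) + f = 100²/(20 × 0.028) + 100 = 10000/0.56 + 100 ≈ 17957.1 mm ≈ 17.96 m.
Far limit Df = s·(H − f)/(H − s) = 930 × (17957.1 − 100) / (17957.1 − 930) = 930 × 17857.1 / 17027.1 ≈ 975.33 mm ≈ 0.975 m.

0.975 m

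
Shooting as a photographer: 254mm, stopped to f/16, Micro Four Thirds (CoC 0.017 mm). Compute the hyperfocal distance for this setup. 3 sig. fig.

237 m

Hyperfocal distance H = f²/(N·c) + f = 254²/(16 × 0.017) + 254 = 64516/0.272 + 254 ≈ 237445.2 mm ≈ 237 m.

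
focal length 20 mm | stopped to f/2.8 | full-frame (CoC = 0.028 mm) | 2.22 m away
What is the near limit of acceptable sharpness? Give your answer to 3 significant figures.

1.55 m

Hyperfocal distance H = f²/(N·c) + f = 20²/(2.8 × 0.028) + 20 = 400/0.0784 + 20 ≈ 5122.0 mm ≈ 5.122 m.
Near limit Dn = s·(H − f)/(H + s − 2f) = 2220 × (5122.0 − 20) / (5122.0 + 2220 − 2 × 20) = 2220 × 5102.0 / 7302.0 ≈ 1551.1 mm ≈ 1.55 m.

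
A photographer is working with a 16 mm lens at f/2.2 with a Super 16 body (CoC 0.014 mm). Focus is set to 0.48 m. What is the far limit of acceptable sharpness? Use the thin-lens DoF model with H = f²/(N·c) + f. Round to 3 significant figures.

0.508 m

Hyperfocal distance H = f²/(N·c) + f = 16²/(2.2 × 0.014) + 16 = 256/0.0308 + 16 ≈ 8327.7 mm ≈ 8.328 m.
Far limit Df = s·(H − f)/(H − s) = 480 × (8327.7 − 16) / (8327.7 − 480) = 480 × 8311.7 / 7847.7 ≈ 508.38 mm ≈ 0.508 m.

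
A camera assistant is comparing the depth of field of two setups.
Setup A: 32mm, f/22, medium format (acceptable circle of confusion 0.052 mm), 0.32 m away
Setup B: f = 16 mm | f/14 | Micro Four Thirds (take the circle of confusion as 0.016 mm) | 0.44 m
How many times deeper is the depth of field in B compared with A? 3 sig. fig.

1.65

Setup A: H = 32²/(22×0.052) + 32 ≈ 927.1 mm; DoF = Df − Dn = 471.80 − 242.10 ≈ 229.70 mm.
Setup B: H = 16²/(14×0.016) + 16 ≈ 1158.9 mm; DoF = Df − Dn = 699.52 − 320.93 ≈ 378.59 mm.
Ratio = 378.59 / 229.70 ≈ 1.65.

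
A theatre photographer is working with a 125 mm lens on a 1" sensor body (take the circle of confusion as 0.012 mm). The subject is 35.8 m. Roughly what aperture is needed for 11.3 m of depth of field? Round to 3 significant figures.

Write h = H − f = f²/(N·c). The thin-lens limits are Dn = s·h/(h + (s−f)) and Df = s·h/(h − (s−f)), so DoF = Df − Dn = 2·s·(s−f)·h / (h² − (s−f)²).
That is a quadratic in h: DoF·h² − 2·s·(s−f)·h − DoF·(s−f)² = 0 ⇒ h = (s−f)·(s + √(s² + DoF²)) / DoF = 35675 × (35800 + √(35800² + 11300²)) / 11300 = 35675 × (35800 + 37541.0) / 11300 ≈ 231544 mm.
Then N = f²/(c·h) = 125² / (0.012 × 231544) = 15625 / 2778.5 ≈ 5.62.

f/5.62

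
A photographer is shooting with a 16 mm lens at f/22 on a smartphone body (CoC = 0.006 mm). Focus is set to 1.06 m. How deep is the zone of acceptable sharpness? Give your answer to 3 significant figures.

Hyperfocal distance H = f²/(N·c) + f = 16²/(22 × 0.006) + 16 = 256/0.132 + 16 ≈ 1955.4 mm ≈ 1.955 m.
Near limit Dn = s·(H − f)/(H + s − 2f) = 1060 × (1955.4 − 16) / (1955.4 + 1060 − 2 × 16) = 1060 × 1939.4 / 2983.4 ≈ 689.1 mm.
Far limit Df = s·(H − f)/(H − s) = 1060 × (1955.4 − 16) / (1955.4 − 1060) = 1060 × 1939.4 / 895.4 ≈ 2295.9 mm.
Depth of field = Df − Dn = 2295.9 − 689.1 ≈ 1606.8 mm ≈ 1.61 m.

1.61 m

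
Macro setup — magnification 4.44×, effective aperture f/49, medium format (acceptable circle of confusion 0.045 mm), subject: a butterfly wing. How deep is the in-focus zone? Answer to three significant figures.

0.224 mm

At magnification m, DoF ≈ 2·N_eff·c/m² = 2 × 49 × 0.045 / 4.44² = 4.41 / 19.71 ≈ 0.224 mm.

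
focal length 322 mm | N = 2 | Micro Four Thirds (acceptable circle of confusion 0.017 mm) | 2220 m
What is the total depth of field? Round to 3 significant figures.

6870 m

Hyperfocal distance H = f²/(N·c) + f = 322²/(2 × 0.017) + 322 = 103684/0.034 + 322 ≈ 3049851.4 mm ≈ 3050 m.
Near limit Dn = s·(H − f)/(H + s − 2f) = 2220000 × (3049851.4 − 322) / (3049851.4 + 2220000 − 2 × 322) = 2220000 × 3049529.4 / 5269207.4 ≈ 1284815 mm.
Far limit Df = s·(H − f)/(H − s) = 2220000 × (3049851.4 − 322) / (3049851.4 − 2220000) = 2220000 × 3049529.4 / 829851.4 ≈ 8158033 mm.
Depth of field = Df − Dn = 8158033 − 1284815 ≈ 6873218 mm ≈ 6870 m.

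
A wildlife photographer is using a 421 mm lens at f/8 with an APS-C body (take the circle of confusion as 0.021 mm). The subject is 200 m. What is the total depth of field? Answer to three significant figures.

Hyperfocal distance H = f²/(N·c) + f = 421²/(8 × 0.021) + 421 = 177241/0.168 + 421 ≈ 1055427.0 mm ≈ 1055 m.
Near limit Dn = s·(H − f)/(H + s − 2f) = 200000 × (1055427.0 − 421) / (1055427.0 + 200000 − 2 × 421) = 200000 × 1055006.0 / 1254585.0 ≈ 168184 mm.
Far limit Df = s·(H − f)/(H − s) = 200000 × (1055427.0 − 421) / (1055427.0 − 200000) = 200000 × 1055006.0 / 855427.0 ≈ 246662 mm.
Depth of field = Df − Dn = 246662 − 168184 ≈ 78478 mm ≈ 78.5 m.

78.5 m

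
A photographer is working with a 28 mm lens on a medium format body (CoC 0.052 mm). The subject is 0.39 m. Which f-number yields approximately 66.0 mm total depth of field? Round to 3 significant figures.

Write h = H − f = f²/(N·c). The thin-lens limits are Dn = s·h/(h + (s−f)) and Df = s·h/(h − (s−f)), so DoF = Df − Dn = 2·s·(s−f)·h / (h² − (s−f)²).
That is a quadratic in h: DoF·h² − 2·s·(s−f)·h − DoF·(s−f)² = 0 ⇒ h = (s−f)·(s + √(s² + DoF²)) / DoF = 362 × (390 + √(390² + 66²)) / 66 = 362 × (390 + 395.545) / 66 ≈ 4308.6 mm.
Then N = f²/(c·h) = 28² / (0.052 × 4308.6) = 784 / 224.05 ≈ 3.50.

f/3.50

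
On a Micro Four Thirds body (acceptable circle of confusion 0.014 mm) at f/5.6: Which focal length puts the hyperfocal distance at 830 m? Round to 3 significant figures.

255 mm

From H = f²/(N·c) + f, with f ≪ H: f ≈ √(H·N·c) = √(830000 × 5.6 × 0.014) = √65072 ≈ 255.1 mm.
The +f correction barely moves this — solving exactly, f² + N·c·f − N·c·H = 0 ⇒ f = (−N·c + √((N·c)² + 4·N·c·H))/2 = (−0.0784 + √260288)/2 ≈ 255.05 mm, so f ≈ 255 mm.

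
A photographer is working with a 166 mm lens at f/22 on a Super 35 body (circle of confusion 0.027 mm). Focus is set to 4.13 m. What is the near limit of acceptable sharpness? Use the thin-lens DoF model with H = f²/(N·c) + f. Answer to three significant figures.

3.80 m

Hyperfocal distance H = f²/(N·c) + f = 166²/(22 × 0.027) + 166 = 27556/0.594 + 166 ≈ 46556.6 mm ≈ 46.56 m.
Near limit Dn = s·(H − f)/(H + s − 2f) = 4130 × (46556.6 − 166) / (46556.6 + 4130 − 2 × 166) = 4130 × 46390.6 / 50354.6 ≈ 3804.9 mm ≈ 3.80 m.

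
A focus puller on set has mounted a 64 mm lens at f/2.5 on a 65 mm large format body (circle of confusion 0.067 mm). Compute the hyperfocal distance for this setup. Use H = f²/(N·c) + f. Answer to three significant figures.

Hyperfocal distance H = f²/(N·c) + f = 64²/(2.5 × 0.067) + 64 = 4096/0.1675 + 64 ≈ 24517.7 mm ≈ 24.5 m.

24.5 m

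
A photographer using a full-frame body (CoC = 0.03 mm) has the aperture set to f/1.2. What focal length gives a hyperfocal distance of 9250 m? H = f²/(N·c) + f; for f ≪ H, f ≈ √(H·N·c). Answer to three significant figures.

577 mm

From H = f²/(N·c) + f, with f ≪ H: f ≈ √(H·N·c) = √(9250000 × 1.2 × 0.03) = √333000 ≈ 577.1 mm.
The +f correction barely moves this — solving exactly, f² + N·c·f − N·c·H = 0 ⇒ f = (−N·c + √((N·c)² + 4·N·c·H))/2 = (−0.036 + √1332000)/2 ≈ 577.04 mm, so f ≈ 577 mm.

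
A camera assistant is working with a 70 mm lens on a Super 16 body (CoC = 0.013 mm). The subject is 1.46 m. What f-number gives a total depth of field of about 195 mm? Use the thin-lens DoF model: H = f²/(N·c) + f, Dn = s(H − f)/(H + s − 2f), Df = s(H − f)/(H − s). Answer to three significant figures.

Write h = H − f = f²/(N·c). The thin-lens limits are Dn = s·h/(h + (s−f)) and Df = s·h/(h − (s−f)), so DoF = Df − Dn = 2·s·(s−f)·h / (h² − (s−f)²).
That is a quadratic in h: DoF·h² − 2·s·(s−f)·h − DoF·(s−f)² = 0 ⇒ h = (s−f)·(s + √(s² + DoF²)) / DoF = 1390 × (1460 + √(1460² + 195²)) / 195 = 1390 × (1460 + 1472.96) / 195 ≈ 20907 mm.
Then N = f²/(c·h) = 70² / (0.013 × 20907) = 4900 / 271.79 ≈ 18.

f/18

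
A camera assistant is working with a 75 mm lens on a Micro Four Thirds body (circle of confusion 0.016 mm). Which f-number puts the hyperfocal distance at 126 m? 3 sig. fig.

f/2.79

Rearrange H = f²/(N·c) + f for N: N = f² / ((H − f)·c).
N = 75² / ((126000 − 75) × 0.016) = 5625 / 2015 ≈ 2.79.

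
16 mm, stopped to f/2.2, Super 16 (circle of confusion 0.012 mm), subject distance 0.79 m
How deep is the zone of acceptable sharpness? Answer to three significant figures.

Hyperfocal distance H = f²/(N·c) + f = 16²/(2.2 × 0.012) + 16 = 256/0.0264 + 16 ≈ 9713.0 mm ≈ 9.713 m.
Near limit Dn = s·(H − f)/(H + s − 2f) = 790 × (9713.0 − 16) / (9713.0 + 790 − 2 × 16) = 790 × 9697.0 / 10471.0 ≈ 731.60 mm.
Far limit Df = s·(H − f)/(H − s) = 790 × (9713.0 − 16) / (9713.0 − 790) = 790 × 9697.0 / 8923.0 ≈ 858.53 mm.
Depth of field = Df − Dn = 858.53 − 731.60 ≈ 126.93 mm.

127 mm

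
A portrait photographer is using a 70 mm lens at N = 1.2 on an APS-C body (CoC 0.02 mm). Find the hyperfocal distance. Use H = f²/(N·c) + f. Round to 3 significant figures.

204 m

Hyperfocal distance H = f²/(N·c) + f = 70²/(1.2 × 0.02) + 70 = 4900/0.024 + 70 ≈ 204236.7 mm ≈ 204 m.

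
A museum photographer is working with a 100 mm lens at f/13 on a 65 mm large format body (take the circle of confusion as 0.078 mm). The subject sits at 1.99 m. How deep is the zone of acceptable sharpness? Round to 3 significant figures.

0.792 m

Hyperfocal distance H = f²/(N·c) + f = 100²/(13 × 0.078) + 100 = 10000/1.014 + 100 ≈ 9961.9 mm ≈ 9.962 m.
Near limit Dn = s·(H − f)/(H + s − 2f) = 1990 × (9961.9 − 100) / (9961.9 + 1990 − 2 × 100) = 1990 × 9861.9 / 11751.9 ≈ 1669.96 mm.
Far limit Df = s·(H − f)/(H − s) = 1990 × (9961.9 − 100) / (9961.9 − 1990) = 1990 × 9861.9 / 7971.9 ≈ 2461.79 mm.
Depth of field = Df − Dn = 2461.79 − 1669.96 ≈ 791.83 mm ≈ 0.792 m.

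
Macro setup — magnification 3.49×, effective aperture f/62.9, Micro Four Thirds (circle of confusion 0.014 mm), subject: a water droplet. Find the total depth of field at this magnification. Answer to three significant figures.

At magnification m, DoF ≈ 2·N_eff·c/m² = 2 × 62.9 × 0.014 / 3.49² = 1.761 / 12.18 ≈ 0.145 mm.

0.145 mm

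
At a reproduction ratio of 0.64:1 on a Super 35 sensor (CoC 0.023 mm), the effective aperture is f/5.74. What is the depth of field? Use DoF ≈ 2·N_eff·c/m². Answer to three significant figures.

0.645 mm

At magnification m, DoF ≈ 2·N_eff·c/m² = 2 × 5.74 × 0.023 / 0.64² = 0.264 / 0.4096 ≈ 0.645 mm.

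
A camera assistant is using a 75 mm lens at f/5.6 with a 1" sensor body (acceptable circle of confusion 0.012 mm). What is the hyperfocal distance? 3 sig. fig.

Hyperfocal distance H = f²/(N·c) + f = 75²/(5.6 × 0.012) + 75 = 5625/0.0672 + 75 ≈ 83780.4 mm ≈ 83.8 m.

83.8 m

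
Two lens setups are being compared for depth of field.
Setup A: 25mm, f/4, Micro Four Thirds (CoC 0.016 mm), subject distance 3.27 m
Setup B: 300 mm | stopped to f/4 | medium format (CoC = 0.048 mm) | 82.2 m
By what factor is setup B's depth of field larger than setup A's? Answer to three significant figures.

Setup A: H = 25²/(4×0.016) + 25 ≈ 9790.6 mm; DoF = Df − Dn = 4897.3 − 2454.4 ≈ 2442.9 mm.
Setup B: H = 300²/(4×0.048) + 300 ≈ 469050.0 mm; DoF = Df − Dn = 99603 − 69974 ≈ 29629 mm.
Ratio = 29629 / 2442.9 ≈ 12.1.

12.1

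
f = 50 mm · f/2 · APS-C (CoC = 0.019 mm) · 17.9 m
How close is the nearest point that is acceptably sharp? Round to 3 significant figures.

Hyperfocal distance H = f²/(N·c) + f = 50²/(2 × 0.019) + 50 = 2500/0.038 + 50 ≈ 65839.5 mm ≈ 65.84 m.
Near limit Dn = s·(H − f)/(H + s − 2f) = 17900 × (65839.5 − 50) / (65839.5 + 17900 − 2 × 50) = 17900 × 65789.5 / 83639.5 ≈ 14080 mm ≈ 14.1 m.

14.1 m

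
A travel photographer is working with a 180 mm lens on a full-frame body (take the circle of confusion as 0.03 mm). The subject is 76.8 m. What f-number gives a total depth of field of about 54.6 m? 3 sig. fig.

Write h = H − f = f²/(N·c). The thin-lens limits are Dn = s·h/(h + (s−f)) and Df = s·h/(h − (s−f)), so DoF = Df − Dn = 2·s·(s−f)·h / (h² − (s−f)²).
That is a quadratic in h: DoF·h² − 2·s·(s−f)·h − DoF·(s−f)² = 0 ⇒ h = (s−f)·(s + √(s² + DoF²)) / DoF = 76620 × (76800 + √(76800² + 54600²)) / 54600 = 76620 × (76800 + 94230.6) / 54600 ≈ 240007 mm.
Then N = f²/(c·h) = 180² / (0.03 × 240007) = 32400 / 7200.2 ≈ 4.50.

f/4.50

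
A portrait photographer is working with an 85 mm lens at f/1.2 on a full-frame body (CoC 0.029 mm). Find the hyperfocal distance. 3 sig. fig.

Hyperfocal distance H = f²/(N·c) + f = 85²/(1.2 × 0.029) + 85 = 7225/0.0348 + 85 ≈ 207699.9 mm ≈ 208 m.

208 m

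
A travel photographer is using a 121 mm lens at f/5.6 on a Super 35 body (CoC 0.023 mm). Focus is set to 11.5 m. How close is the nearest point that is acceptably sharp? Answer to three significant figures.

Hyperfocal distance H = f²/(N·c) + f = 121²/(5.6 × 0.023) + 121 = 14641/0.1288 + 121 ≈ 113793.4 mm ≈ 113.8 m.
Near limit Dn = s·(H − f)/(H + s − 2f) = 11500 × (113793.4 − 121) / (113793.4 + 11500 − 2 × 121) = 11500 × 113672.4 / 125051.4 ≈ 10454 mm ≈ 10.5 m.

10.5 m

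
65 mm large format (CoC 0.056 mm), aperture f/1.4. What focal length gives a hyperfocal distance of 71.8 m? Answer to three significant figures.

From H = f²/(N·c) + f, with f ≪ H: f ≈ √(H·N·c) = √(71800 × 1.4 × 0.056) = √5629.1 ≈ 75.03 mm.
The +f correction barely moves this — solving exactly, f² + N·c·f − N·c·H = 0 ⇒ f = (−N·c + √((N·c)² + 4·N·c·H))/2 = (−0.0784 + √22516)/2 ≈ 74.988 mm, so f ≈ 75.0 mm.

75.0 mm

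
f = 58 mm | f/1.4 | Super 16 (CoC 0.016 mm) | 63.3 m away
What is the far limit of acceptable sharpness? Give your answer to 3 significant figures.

109 m

Hyperfocal distance H = f²/(N·c) + f = 58²/(1.4 × 0.016) + 58 = 3364/0.0224 + 58 ≈ 150236.6 mm ≈ 150.2 m.
Far limit Df = s·(H − f)/(H − s) = 63300 × (150236.6 − 58) / (150236.6 − 63300) = 63300 × 150178.6 / 86936.6 ≈ 109348 mm ≈ 109 m.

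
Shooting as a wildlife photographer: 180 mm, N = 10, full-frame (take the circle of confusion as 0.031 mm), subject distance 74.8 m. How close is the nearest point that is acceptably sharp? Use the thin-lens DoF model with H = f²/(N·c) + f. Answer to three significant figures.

Hyperfocal distance H = f²/(N·c) + f = 180²/(10 × 0.031) + 180 = 32400/0.31 + 180 ≈ 104696.1 mm ≈ 104.7 m.
Near limit Dn = s·(H − f)/(H + s − 2f) = 74800 × (104696.1 − 180) / (104696.1 + 74800 − 2 × 180) = 74800 × 104516.1 / 179136.1 ≈ 43642 mm ≈ 43.6 m.

43.6 m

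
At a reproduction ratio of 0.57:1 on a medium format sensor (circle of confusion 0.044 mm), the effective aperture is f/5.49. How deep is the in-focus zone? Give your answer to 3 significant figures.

1.49 mm

At magnification m, DoF ≈ 2·N_eff·c/m² = 2 × 5.49 × 0.044 / 0.57² = 0.4831 / 0.3249 ≈ 1.49 mm.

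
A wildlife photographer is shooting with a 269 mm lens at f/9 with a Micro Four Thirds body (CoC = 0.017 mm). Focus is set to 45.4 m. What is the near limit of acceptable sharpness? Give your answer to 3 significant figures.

41.4 m

Hyperfocal distance H = f²/(N·c) + f = 269²/(9 × 0.017) + 269 = 72361/0.153 + 269 ≈ 473216.7 mm ≈ 473.2 m.
Near limit Dn = s·(H − f)/(H + s − 2f) = 45400 × (473216.7 − 269) / (473216.7 + 45400 − 2 × 269) = 45400 × 472947.7 / 518078.7 ≈ 41445 mm ≈ 41.4 m.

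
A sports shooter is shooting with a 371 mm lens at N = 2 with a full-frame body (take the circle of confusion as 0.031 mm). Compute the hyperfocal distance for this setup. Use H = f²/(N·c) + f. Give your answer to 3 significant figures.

Hyperfocal distance H = f²/(N·c) + f = 371²/(2 × 0.031) + 371 = 137641/0.062 + 371 ≈ 2220387.1 mm ≈ 2220 m.

2220 m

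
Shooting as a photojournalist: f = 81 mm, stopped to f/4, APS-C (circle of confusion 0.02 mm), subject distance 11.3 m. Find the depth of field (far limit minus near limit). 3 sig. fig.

Hyperfocal distance H = f²/(N·c) + f = 81²/(4 × 0.02) + 81 = 6561/0.08 + 81 ≈ 82093.5 mm ≈ 82.09 m.
Near limit Dn = s·(H − f)/(H + s − 2f) = 11300 × (82093.5 − 81) / (82093.5 + 11300 − 2 × 81) = 11300 × 82012.5 / 93231.5 ≈ 9940.2 mm.
Far limit Df = s·(H − f)/(H − s) = 11300 × (82093.5 − 81) / (82093.5 − 11300) = 11300 × 82012.5 / 70793.5 ≈ 13090.8 mm.
Depth of field = Df − Dn = 13090.8 − 9940.2 ≈ 3150.6 mm ≈ 3.15 m.

3.15 m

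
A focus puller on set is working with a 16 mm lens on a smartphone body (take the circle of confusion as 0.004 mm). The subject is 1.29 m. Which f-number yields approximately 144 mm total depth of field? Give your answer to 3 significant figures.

f/2.80

Write h = H − f = f²/(N·c). The thin-lens limits are Dn = s·h/(h + (s−f)) and Df = s·h/(h − (s−f)), so DoF = Df − Dn = 2·s·(s−f)·h / (h² − (s−f)²).
That is a quadratic in h: DoF·h² − 2·s·(s−f)·h − DoF·(s−f)² = 0 ⇒ h = (s−f)·(s + √(s² + DoF²)) / DoF = 1274 × (1290 + √(1290² + 144²)) / 144 = 1274 × (1290 + 1298.01) / 144 ≈ 22897 mm.
Then N = f²/(c·h) = 16² / (0.004 × 22897) = 256 / 91.587 ≈ 2.80.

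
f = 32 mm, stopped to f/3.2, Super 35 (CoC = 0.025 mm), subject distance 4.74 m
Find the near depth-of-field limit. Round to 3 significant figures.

Hyperfocal distance H = f²/(N·c) + f = 32²/(3.2 × 0.025) + 32 = 1024/0.08 + 32 ≈ 12832.0 mm ≈ 12.83 m.
Near limit Dn = s·(H − f)/(H + s − 2f) = 4740 × (12832.0 − 32) / (12832.0 + 4740 − 2 × 32) = 4740 × 12800.0 / 17508.0 ≈ 3465.4 mm ≈ 3.47 m.

3.47 m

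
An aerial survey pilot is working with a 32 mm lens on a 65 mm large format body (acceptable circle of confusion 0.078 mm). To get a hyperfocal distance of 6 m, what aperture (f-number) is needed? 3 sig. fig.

f/2.20

Rearrange H = f²/(N·c) + f for N: N = f² / ((H − f)·c).
N = 32² / ((6000 − 32) × 0.078) = 1024 / 465.5 ≈ 2.20.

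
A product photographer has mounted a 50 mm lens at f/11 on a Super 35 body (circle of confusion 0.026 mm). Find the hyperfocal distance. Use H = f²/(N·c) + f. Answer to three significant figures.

8.79 m

Hyperfocal distance H = f²/(N·c) + f = 50²/(11 × 0.026) + 50 = 2500/0.286 + 50 ≈ 8791.3 mm ≈ 8.79 m.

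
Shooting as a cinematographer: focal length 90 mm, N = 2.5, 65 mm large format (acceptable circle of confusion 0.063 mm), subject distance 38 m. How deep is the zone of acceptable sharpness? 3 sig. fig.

123 m

Hyperfocal distance H = f²/(N·c) + f = 90²/(2.5 × 0.063) + 90 = 8100/0.1575 + 90 ≈ 51518.6 mm ≈ 51.52 m.
Near limit Dn = s·(H − f)/(H + s − 2f) = 38000 × (51518.6 − 90) / (51518.6 + 38000 − 2 × 90) = 38000 × 51428.6 / 89338.6 ≈ 21875 mm.
Far limit Df = s·(H − f)/(H − s) = 38000 × (51518.6 − 90) / (51518.6 − 38000) = 38000 × 51428.6 / 13518.6 ≈ 144563 mm.
Depth of field = Df − Dn = 144563 − 21875 ≈ 122688 mm ≈ 123 m.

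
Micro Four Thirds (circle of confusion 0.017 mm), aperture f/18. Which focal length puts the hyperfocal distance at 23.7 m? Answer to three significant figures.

85.0 mm

From H = f²/(N·c) + f, with f ≪ H: f ≈ √(H·N·c) = √(23700 × 18 × 0.017) = √7252.2 ≈ 85.16 mm.
Exact: f² + N·c·f − N·c·H = 0 ⇒ f = (−N·c + √((N·c)² + 4·N·c·H))/2 = (−0.306 + √29009)/2 ≈ 85.007 mm ≈ 85.0 mm.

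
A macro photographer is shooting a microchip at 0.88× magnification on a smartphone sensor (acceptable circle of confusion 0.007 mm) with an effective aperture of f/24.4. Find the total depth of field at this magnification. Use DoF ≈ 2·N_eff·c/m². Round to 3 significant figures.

0.441 mm

At magnification m, DoF ≈ 2·N_eff·c/m² = 2 × 24.4 × 0.007 / 0.88² = 0.3416 / 0.7744 ≈ 0.441 mm.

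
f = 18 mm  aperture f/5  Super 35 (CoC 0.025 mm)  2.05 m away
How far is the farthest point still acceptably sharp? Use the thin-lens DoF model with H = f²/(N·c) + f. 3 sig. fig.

9.49 m

Hyperfocal distance H = f²/(N·c) + f = 18²/(5 × 0.025) + 18 = 324/0.125 + 18 ≈ 2610.0 mm ≈ 2.610 m.
Far limit Df = s·(H − f)/(H − s) = 2050 × (2610.0 − 18) / (2610.0 − 2050) = 2050 × 2592.0 / 560.0 ≈ 9488.6 mm ≈ 9.49 m.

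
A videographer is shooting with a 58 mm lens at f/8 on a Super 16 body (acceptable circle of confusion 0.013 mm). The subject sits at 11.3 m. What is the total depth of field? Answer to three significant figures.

8.93 m

Hyperfocal distance H = f²/(N·c) + f = 58²/(8 × 0.013) + 58 = 3364/0.104 + 58 ≈ 32404.2 mm ≈ 32.40 m.
Near limit Dn = s·(H − f)/(H + s − 2f) = 11300 × (32404.2 − 58) / (32404.2 + 11300 − 2 × 58) = 11300 × 32346.2 / 43588.2 ≈ 8385.6 mm.
Far limit Df = s·(H − f)/(H − s) = 11300 × (32404.2 − 58) / (32404.2 − 11300) = 11300 × 32346.2 / 21104.2 ≈ 17319.4 mm.
Depth of field = Df − Dn = 17319.4 − 8385.6 ≈ 8933.8 mm ≈ 8.93 m.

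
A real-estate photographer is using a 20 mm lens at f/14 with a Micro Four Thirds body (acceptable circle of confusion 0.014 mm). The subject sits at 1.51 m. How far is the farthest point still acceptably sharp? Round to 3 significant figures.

Hyperfocal distance H = f²/(N·c) + f = 20²/(14 × 0.014) + 20 = 400/0.196 + 20 ≈ 2060.8 mm ≈ 2.061 m.
Far limit Df = s·(H − f)/(H − s) = 1510 × (2060.8 − 20) / (2060.8 − 1510) = 1510 × 2040.8 / 550.8 ≈ 5594.7 mm ≈ 5.59 m.

5.59 m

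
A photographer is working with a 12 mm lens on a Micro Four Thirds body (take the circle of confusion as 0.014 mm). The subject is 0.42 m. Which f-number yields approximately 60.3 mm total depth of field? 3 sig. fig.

Write h = H − f = f²/(N·c). The thin-lens limits are Dn = s·h/(h + (s−f)) and Df = s·h/(h − (s−f)), so DoF = Df − Dn = 2·s·(s−f)·h / (h² − (s−f)²).
That is a quadratic in h: DoF·h² − 2·s·(s−f)·h − DoF·(s−f)² = 0 ⇒ h = (s−f)·(s + √(s² + DoF²)) / DoF = 408 × (420 + √(420² + 60.3²)) / 60.3 = 408 × (420 + 424.307) / 60.3 ≈ 5712.7 mm.
Then N = f²/(c·h) = 12² / (0.014 × 5712.7) = 144 / 79.978 ≈ 1.80.

f/1.80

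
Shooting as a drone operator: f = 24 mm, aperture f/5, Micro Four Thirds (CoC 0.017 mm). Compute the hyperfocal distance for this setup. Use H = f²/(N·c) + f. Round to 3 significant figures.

Hyperfocal distance H = f²/(N·c) + f = 24²/(5 × 0.017) + 24 = 576/0.085 + 24 ≈ 6800.5 mm ≈ 6.80 m.

6.80 m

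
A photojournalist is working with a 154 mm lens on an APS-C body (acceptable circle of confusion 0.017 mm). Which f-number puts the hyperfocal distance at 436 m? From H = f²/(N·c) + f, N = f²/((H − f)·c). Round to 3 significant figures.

Rearrange H = f²/(N·c) + f for N: N = f² / ((H − f)·c).
N = 154² / ((436000 − 154) × 0.017) = 23716 / 7409 ≈ 3.20.

f/3.20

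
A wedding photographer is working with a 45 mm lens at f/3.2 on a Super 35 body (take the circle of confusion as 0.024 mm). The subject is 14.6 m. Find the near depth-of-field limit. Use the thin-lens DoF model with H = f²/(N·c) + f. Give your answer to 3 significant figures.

9.41 m

Hyperfocal distance H = f²/(N·c) + f = 45²/(3.2 × 0.024) + 45 = 2025/0.0768 + 45 ≈ 26412.2 mm ≈ 26.41 m.
Near limit Dn = s·(H − f)/(H + s − 2f) = 14600 × (26412.2 − 45) / (26412.2 + 14600 − 2 × 45) = 14600 × 26367.2 / 40922.2 ≈ 9407.1 mm ≈ 9.41 m.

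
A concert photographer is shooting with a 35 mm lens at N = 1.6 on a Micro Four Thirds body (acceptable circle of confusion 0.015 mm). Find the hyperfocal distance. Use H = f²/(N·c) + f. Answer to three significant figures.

Hyperfocal distance H = f²/(N·c) + f = 35²/(1.6 × 0.015) + 35 = 1225/0.024 + 35 ≈ 51076.7 mm ≈ 51.1 m.

51.1 m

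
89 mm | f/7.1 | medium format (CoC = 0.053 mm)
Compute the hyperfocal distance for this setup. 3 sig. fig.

Hyperfocal distance H = f²/(N·c) + f = 89²/(7.1 × 0.053) + 89 = 7921/0.3763 + 89 ≈ 21138.7 mm ≈ 21.1 m.

21.1 m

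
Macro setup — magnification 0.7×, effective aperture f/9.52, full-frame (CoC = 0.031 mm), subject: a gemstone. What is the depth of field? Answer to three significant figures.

At magnification m, DoF ≈ 2·N_eff·c/m² = 2 × 9.52 × 0.031 / 0.7² = 0.5902 / 0.49 ≈ 1.2 mm.

1.20 mm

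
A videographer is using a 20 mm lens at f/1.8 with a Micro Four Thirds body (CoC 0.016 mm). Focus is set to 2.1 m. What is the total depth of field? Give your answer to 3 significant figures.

0.643 m

Hyperfocal distance H = f²/(N·c) + f = 20²/(1.8 × 0.016) + 20 = 400/0.0288 + 20 ≈ 13908.9 mm ≈ 13.91 m.
Near limit Dn = s·(H − f)/(H + s − 2f) = 2100 × (13908.9 − 20) / (13908.9 + 2100 − 2 × 20) = 2100 × 13888.9 / 15968.9 ≈ 1826.47 mm.
Far limit Df = s·(H − f)/(H − s) = 2100 × (13908.9 − 20) / (13908.9 − 2100) = 2100 × 13888.9 / 11808.9 ≈ 2469.89 mm.
Depth of field = Df − Dn = 2469.89 − 1826.47 ≈ 643.42 mm ≈ 0.643 m.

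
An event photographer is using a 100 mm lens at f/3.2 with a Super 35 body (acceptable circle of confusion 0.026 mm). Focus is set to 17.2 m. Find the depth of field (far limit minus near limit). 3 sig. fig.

5.00 m

Hyperfocal distance H = f²/(N·c) + f = 100²/(3.2 × 0.026) + 100 = 10000/0.0832 + 100 ≈ 120292.3 mm ≈ 120.3 m.
Near limit Dn = s·(H − f)/(H + s − 2f) = 17200 × (120292.3 − 100) / (120292.3 + 17200 − 2 × 100) = 17200 × 120192.3 / 137292.3 ≈ 15057.7 mm.
Far limit Df = s·(H − f)/(H − s) = 17200 × (120292.3 − 100) / (120292.3 − 17200) = 17200 × 120192.3 / 103092.3 ≈ 20053.0 mm.
Depth of field = Df − Dn = 20053.0 − 15057.7 ≈ 4995.3 mm ≈ 5.00 m.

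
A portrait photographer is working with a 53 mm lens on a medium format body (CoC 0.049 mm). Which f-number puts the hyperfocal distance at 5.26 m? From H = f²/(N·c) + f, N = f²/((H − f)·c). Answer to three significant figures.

Rearrange H = f²/(N·c) + f for N: N = f² / ((H − f)·c).
N = 53² / ((5260 − 53) × 0.049) = 2809 / 255.1 ≈ 11.

f/11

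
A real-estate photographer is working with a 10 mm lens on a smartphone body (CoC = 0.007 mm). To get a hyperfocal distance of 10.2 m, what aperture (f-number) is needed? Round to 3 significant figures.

Rearrange H = f²/(N·c) + f for N: N = f² / ((H − f)·c).
N = 10² / ((10200 − 10) × 0.007) = 100 / 71.33 ≈ 1.40.

f/1.40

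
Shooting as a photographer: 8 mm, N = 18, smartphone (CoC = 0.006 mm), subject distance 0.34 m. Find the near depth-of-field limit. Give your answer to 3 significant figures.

218 mm

Hyperfocal distance H = f²/(N·c) + f = 8²/(18 × 0.006) + 8 = 64/0.108 + 8 ≈ 600.6 mm ≈ 0.601 m.
Near limit Dn = s·(H − f)/(H + s − 2f) = 340 × (600.6 − 8) / (600.6 + 340 − 2 × 8) = 340 × 592.6 / 924.6 ≈ 217.91 mm.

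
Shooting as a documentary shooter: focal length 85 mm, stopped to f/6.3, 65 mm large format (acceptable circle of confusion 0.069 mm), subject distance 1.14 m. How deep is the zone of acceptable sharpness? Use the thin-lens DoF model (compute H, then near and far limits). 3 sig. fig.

145 mm

Hyperfocal distance H = f²/(N·c) + f = 85²/(6.3 × 0.069) + 85 = 7225/0.4347 + 85 ≈ 16705.7 mm ≈ 16.71 m.
Near limit Dn = s·(H − f)/(H + s − 2f) = 1140 × (16705.7 − 85) / (16705.7 + 1140 − 2 × 85) = 1140 × 16620.7 / 17675.7 ≈ 1071.96 mm.
Far limit Df = s·(H − f)/(H − s) = 1140 × (16705.7 − 85) / (16705.7 − 1140) = 1140 × 16620.7 / 15565.7 ≈ 1217.27 mm.
Depth of field = Df − Dn = 1217.27 − 1071.96 ≈ 145.31 mm.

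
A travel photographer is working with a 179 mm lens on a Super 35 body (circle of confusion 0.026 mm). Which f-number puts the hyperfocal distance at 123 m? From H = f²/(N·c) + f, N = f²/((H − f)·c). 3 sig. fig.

f/10

Rearrange H = f²/(N·c) + f for N: N = f² / ((H − f)·c).
N = 179² / ((123000 − 179) × 0.026) = 32041 / 3193 ≈ 10.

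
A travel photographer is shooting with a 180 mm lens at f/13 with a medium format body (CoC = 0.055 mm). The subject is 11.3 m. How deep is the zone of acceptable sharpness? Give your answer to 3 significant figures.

Hyperfocal distance H = f²/(N·c) + f = 180²/(13 × 0.055) + 180 = 32400/0.715 + 180 ≈ 45494.7 mm ≈ 45.49 m.
Near limit Dn = s·(H − f)/(H + s − 2f) = 11300 × (45494.7 − 180) / (45494.7 + 11300 − 2 × 180) = 11300 × 45314.7 / 56434.7 ≈ 9073.4 mm.
Far limit Df = s·(H − f)/(H − s) = 11300 × (45494.7 − 180) / (45494.7 − 11300) = 11300 × 45314.7 / 34194.7 ≈ 14974.7 mm.
Depth of field = Df − Dn = 14974.7 − 9073.4 ≈ 5901.3 mm ≈ 5.90 m.

5.90 m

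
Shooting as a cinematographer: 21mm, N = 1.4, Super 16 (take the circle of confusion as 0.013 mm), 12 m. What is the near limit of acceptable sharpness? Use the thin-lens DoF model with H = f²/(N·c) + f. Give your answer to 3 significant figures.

Hyperfocal distance H = f²/(N·c) + f = 21²/(1.4 × 0.013) + 21 = 441/0.0182 + 21 ≈ 24251.8 mm ≈ 24.25 m.
Near limit Dn = s·(H − f)/(H + s − 2f) = 12000 × (24251.8 − 21) / (24251.8 + 12000 − 2 × 21) = 12000 × 24230.8 / 36209.8 ≈ 8030.1 mm ≈ 8.03 m.

8.03 m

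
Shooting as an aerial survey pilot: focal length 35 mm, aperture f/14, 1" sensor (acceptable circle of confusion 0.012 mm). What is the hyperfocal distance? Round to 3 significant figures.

7.33 m

Hyperfocal distance H = f²/(N·c) + f = 35²/(14 × 0.012) + 35 = 1225/0.168 + 35 ≈ 7326.7 mm ≈ 7.33 m.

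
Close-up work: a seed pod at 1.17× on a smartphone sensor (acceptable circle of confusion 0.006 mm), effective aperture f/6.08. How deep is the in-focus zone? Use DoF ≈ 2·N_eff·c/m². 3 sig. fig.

0.0533 mm

At magnification m, DoF ≈ 2·N_eff·c/m² = 2 × 6.08 × 0.006 / 1.17² = 0.07296 / 1.369 ≈ 0.0533 mm.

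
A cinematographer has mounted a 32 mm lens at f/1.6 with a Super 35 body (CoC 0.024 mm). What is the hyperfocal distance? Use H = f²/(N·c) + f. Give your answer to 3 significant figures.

26.7 m

Hyperfocal distance H = f²/(N·c) + f = 32²/(1.6 × 0.024) + 32 = 1024/0.0384 + 32 ≈ 26698.7 mm ≈ 26.7 m.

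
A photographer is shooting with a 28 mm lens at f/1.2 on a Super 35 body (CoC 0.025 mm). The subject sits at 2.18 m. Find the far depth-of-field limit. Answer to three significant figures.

2.38 m

Hyperfocal distance H = f²/(N·c) + f = 28²/(1.2 × 0.025) + 28 = 784/0.03 + 28 ≈ 26161.3 mm ≈ 26.16 m.
Far limit Df = s·(H − f)/(H − s) = 2180 × (26161.3 − 28) / (26161.3 − 2180) = 2180 × 26133.3 / 23981.3 ≈ 2375.6 mm ≈ 2.38 m.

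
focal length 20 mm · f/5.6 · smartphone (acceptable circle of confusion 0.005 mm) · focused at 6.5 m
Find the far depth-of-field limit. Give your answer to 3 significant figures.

11.9 m

Hyperfocal distance H = f²/(N·c) + f = 20²/(5.6 × 0.005) + 20 = 400/0.028 + 20 ≈ 14305.7 mm ≈ 14.31 m.
Far limit Df = s·(H − f)/(H − s) = 6500 × (14305.7 − 20) / (14305.7 − 6500) = 6500 × 14285.7 / 7805.7 ≈ 11896 mm ≈ 11.9 m.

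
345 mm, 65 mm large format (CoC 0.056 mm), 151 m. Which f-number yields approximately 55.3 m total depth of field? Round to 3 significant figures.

f/2.50

Write h = H − f = f²/(N·c). The thin-lens limits are Dn = s·h/(h + (s−f)) and Df = s·h/(h − (s−f)), so DoF = Df − Dn = 2·s·(s−f)·h / (h² − (s−f)²).
That is a quadratic in h: DoF·h² − 2·s·(s−f)·h − DoF·(s−f)² = 0 ⇒ h = (s−f)·(s + √(s² + DoF²)) / DoF = 150655 × (151000 + √(151000² + 55300²)) / 55300 = 150655 × (151000 + 160808) / 55300 ≈ 849464 mm.
Then N = f²/(c·h) = 345² / (0.056 × 849464) = 119025 / 47570 ≈ 2.50.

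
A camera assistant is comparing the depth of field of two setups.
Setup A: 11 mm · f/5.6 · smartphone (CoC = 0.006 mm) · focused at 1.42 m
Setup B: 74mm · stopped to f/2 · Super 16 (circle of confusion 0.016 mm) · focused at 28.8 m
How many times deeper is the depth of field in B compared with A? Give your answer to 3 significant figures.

Setup A: H = 11²/(5.6×0.006) + 11 ≈ 3612.2 mm; DoF = Df − Dn = 2332.7 − 1020.7 ≈ 1312.0 mm.
Setup B: H = 74²/(2×0.016) + 74 ≈ 171199.0 mm; DoF = Df − Dn = 34609.8 − 24660.4 ≈ 9949.4 mm.
Ratio = 9949.4 / 1312.0 ≈ 7.58.

7.58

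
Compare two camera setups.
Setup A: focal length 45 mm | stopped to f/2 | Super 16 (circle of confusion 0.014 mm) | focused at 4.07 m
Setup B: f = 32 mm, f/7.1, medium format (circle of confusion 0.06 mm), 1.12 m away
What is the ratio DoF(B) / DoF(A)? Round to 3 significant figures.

2.81

Setup A: H = 45²/(2×0.014) + 45 ≈ 72366.4 mm; DoF = Df − Dn = 4309.86 − 3855.43 ≈ 454.43 mm.
Setup B: H = 32²/(7.1×0.06) + 32 ≈ 2435.8 mm; DoF = Df − Dn = 2046.1 − 771.0 ≈ 1275.1 mm.
Ratio = 1275.1 / 454.43 ≈ 2.81.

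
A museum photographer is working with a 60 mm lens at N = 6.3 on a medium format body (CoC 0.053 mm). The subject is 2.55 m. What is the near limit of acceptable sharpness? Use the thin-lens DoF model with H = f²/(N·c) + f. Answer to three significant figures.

2.07 m

Hyperfocal distance H = f²/(N·c) + f = 60²/(6.3 × 0.053) + 60 = 3600/0.3339 + 60 ≈ 10841.7 mm ≈ 10.84 m.
Near limit Dn = s·(H − f)/(H + s − 2f) = 2550 × (10841.7 − 60) / (10841.7 + 2550 − 2 × 60) = 2550 × 10781.7 / 13271.7 ≈ 2071.6 mm ≈ 2.07 m.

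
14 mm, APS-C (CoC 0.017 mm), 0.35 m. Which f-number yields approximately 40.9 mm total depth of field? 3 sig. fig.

f/2.00

Write h = H − f = f²/(N·c). The thin-lens limits are Dn = s·h/(h + (s−f)) and Df = s·h/(h − (s−f)), so DoF = Df − Dn = 2·s·(s−f)·h / (h² − (s−f)²).
That is a quadratic in h: DoF·h² − 2·s·(s−f)·h − DoF·(s−f)² = 0 ⇒ h = (s−f)·(s + √(s² + DoF²)) / DoF = 336 × (350 + √(350² + 40.9²)) / 40.9 = 336 × (350 + 352.382) / 40.9 ≈ 5770.2 mm.
Then N = f²/(c·h) = 14² / (0.017 × 5770.2) = 196 / 98.093 ≈ 2.00.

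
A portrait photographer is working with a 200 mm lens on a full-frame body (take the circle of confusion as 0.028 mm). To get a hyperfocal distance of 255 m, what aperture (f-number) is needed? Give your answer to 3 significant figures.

Rearrange H = f²/(N·c) + f for N: N = f² / ((H − f)·c).
N = 200² / ((255000 − 200) × 0.028) = 40000 / 7134 ≈ 5.61.

f/5.61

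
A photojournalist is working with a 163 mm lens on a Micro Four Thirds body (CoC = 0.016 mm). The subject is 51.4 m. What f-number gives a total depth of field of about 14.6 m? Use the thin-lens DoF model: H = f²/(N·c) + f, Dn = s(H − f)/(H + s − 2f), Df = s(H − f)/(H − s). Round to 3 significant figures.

f/4.51

Write h = H − f = f²/(N·c). The thin-lens limits are Dn = s·h/(h + (s−f)) and Df = s·h/(h − (s−f)), so DoF = Df − Dn = 2·s·(s−f)·h / (h² − (s−f)²).
That is a quadratic in h: DoF·h² − 2·s·(s−f)·h − DoF·(s−f)² = 0 ⇒ h = (s−f)·(s + √(s² + DoF²)) / DoF = 51237 × (51400 + √(51400² + 14600²)) / 14600 = 51237 × (51400 + 53433.3) / 14600 ≈ 367900 mm.
Then N = f²/(c·h) = 163² / (0.016 × 367900) = 26569 / 5886.4 ≈ 4.51.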